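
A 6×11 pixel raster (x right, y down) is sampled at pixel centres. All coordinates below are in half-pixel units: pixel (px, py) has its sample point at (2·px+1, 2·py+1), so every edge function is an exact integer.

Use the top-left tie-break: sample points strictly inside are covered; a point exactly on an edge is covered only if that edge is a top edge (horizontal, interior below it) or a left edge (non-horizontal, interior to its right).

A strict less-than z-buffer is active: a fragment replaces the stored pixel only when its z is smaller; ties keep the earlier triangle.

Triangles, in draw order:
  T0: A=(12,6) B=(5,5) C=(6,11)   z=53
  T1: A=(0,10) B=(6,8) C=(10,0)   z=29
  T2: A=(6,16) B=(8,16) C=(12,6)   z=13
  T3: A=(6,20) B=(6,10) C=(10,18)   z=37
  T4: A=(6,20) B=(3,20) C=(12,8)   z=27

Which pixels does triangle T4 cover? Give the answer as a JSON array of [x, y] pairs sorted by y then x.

T0:
  2·area = 41  (B↔C swapped to make it positive)
  edge (12, 6)→(6, 11): d=(-6,5) right/bottom  bias=-1
  edge (6, 11)→(5, 5): d=(-1,-6) top-left  bias=+0
  edge (5, 5)→(12, 6): d=(7,1) right/bottom  bias=-1
    (2,2)@(5, 5): e=[41,0,0] → .  [on edge]
    (3,3)@(7, 7): e=[19,10,12] → X
    (4,3)@(9, 7): e=[9,22,10] → X
    (5,3)@(11, 7): e=[-1,34,8] → .
    (3,4)@(7, 9): e=[7,8,26] → X
    (4,4)@(9, 9): e=[-3,20,24] → .
    (3,5)@(7, 11): e=[-5,6,40] → .
    (3,8)@(7, 17): e=[-41,0,82] → .  [on edge]
  covered (3 px):
    . . . . . .
    . . . . . .
    . . . . . .
    . . . X X .
    . . . X . .
    . . . . . .
    . . . . . .
    . . . . . .
    . . . . . .
    . . . . . .
    . . . . . .
T1:
  2·area = 40  (B↔C swapped to make it positive)
  edge (0, 10)→(10, 0): d=(10,-10) top-left  bias=+0
  edge (10, 0)→(6, 8): d=(-4,8) right/bottom  bias=-1
  edge (6, 8)→(0, 10): d=(-6,2) right/bottom  bias=-1
    (4,0)@(9, 1): e=[0,4,36] → X  [on edge]
    (5,0)@(11, 1): e=[20,-12,32] → .
    (3,1)@(7, 3): e=[0,12,28] → X  [on edge]
    (4,1)@(9, 3): e=[20,-4,24] → .
    (2,2)@(5, 5): e=[0,20,20] → X  [on edge]
    (4,2)@(9, 5): e=[40,-12,12] → .
    (1,3)@(3, 7): e=[0,28,12] → X  [on edge]
    (3,3)@(7, 7): e=[40,-4,4] → .
    (4,3)@(9, 7): e=[60,-20,0] → .  [on edge]
    (0,4)@(1, 9): e=[0,36,4] → X  [on edge]
    (1,4)@(3, 9): e=[20,20,0] → .  [on edge]
    (2,4)@(5, 9): e=[40,4,-4] → .
  covered (7 px):
    . . . . X .
    . . . X . .
    . . X X . .
    . X X . . .
    X . . . . .
    . . . . . .
    . . . . . .
    . . . . . .
    . . . . . .
    . . . . . .
    . . . . . .
T2:
  2·area = 20  (B↔C swapped to make it positive)
  edge (6, 16)→(12, 6): d=(6,-10) top-left  bias=+0
  edge (12, 6)→(8, 16): d=(-4,10) right/bottom  bias=-1
  edge (8, 16)→(6, 16): d=(-2,0) right/bottom  bias=-1
    (4,5)@(9, 11): e=[0,10,10] → X  [on edge]
    (5,5)@(11, 11): e=[20,-10,10] → .
    (4,6)@(9, 13): e=[12,2,6] → X
    (5,6)@(11, 13): e=[32,-18,6] → .
    (3,7)@(7, 15): e=[4,14,2] → X
    (4,7)@(9, 15): e=[24,-6,2] → .
    (3,8)@(7, 17): e=[16,6,-2] → .
    (1,10)@(3, 21): e=[0,30,-10] → .  [on edge]
  covered (3 px):
    . . . . . .
    . . . . . .
    . . . . . .
    . . . . . .
    . . . . . .
    . . . . X .
    . . . . X .
    . . . X . .
    . . . . . .
    . . . . . .
    . . . . . .
T3:
  2·area = 40
  edge (6, 20)→(6, 10): d=(0,-10) top-left  bias=+0
  edge (6, 10)→(10, 18): d=(4,8) right/bottom  bias=-1
  edge (10, 18)→(6, 20): d=(-4,2) right/bottom  bias=-1
    (3,6)@(7, 13): e=[10,4,26] → X
    (4,6)@(9, 13): e=[30,-12,22] → .
    (3,7)@(7, 15): e=[10,12,18] → X
    (4,7)@(9, 15): e=[30,-4,14] → .
    (3,8)@(7, 17): e=[10,20,10] → X
    (4,8)@(9, 17): e=[30,4,6] → X
    (5,8)@(11, 17): e=[50,-12,2] → .
    (3,9)@(7, 19): e=[10,28,2] → X
    (4,9)@(9, 19): e=[30,12,-2] → .
    (3,10)@(7, 21): e=[10,36,-6] → .
  covered (5 px):
    . . . . . .
    . . . . . .
    . . . . . .
    . . . . . .
    . . . . . .
    . . . . . .
    . . . X . .
    . . . X . .
    . . . X X .
    . . . X . .
    . . . . . .
T4:
  2·area = 36
  edge (6, 20)→(3, 20): d=(-3,0) right/bottom  bias=-1
  edge (3, 20)→(12, 8): d=(9,-12) top-left  bias=+0
  edge (12, 8)→(6, 20): d=(-6,12) right/bottom  bias=-1
    (4,6)@(9, 13): e=[21,9,6] → X
    (5,6)@(11, 13): e=[21,33,-18] → .
    (3,7)@(7, 15): e=[15,3,18] → X
    (4,7)@(9, 15): e=[15,27,-6] → .
    (3,8)@(7, 17): e=[9,21,6] → X
    (4,8)@(9, 17): e=[9,45,-18] → .
    (2,9)@(5, 19): e=[3,15,18] → X
    (3,9)@(7, 19): e=[3,39,-6] → .
    (2,10)@(5, 21): e=[-3,33,6] → .
  covered (4 px):
    . . . . . .
    . . . . . .
    . . . . . .
    . . . . . .
    . . . . . .
    . . . . . .
    . . . . X .
    . . . X . .
    . . . X . .
    . . X . . .
    . . . . . .

Result: [[4,6],[3,7],[3,8],[2,9]]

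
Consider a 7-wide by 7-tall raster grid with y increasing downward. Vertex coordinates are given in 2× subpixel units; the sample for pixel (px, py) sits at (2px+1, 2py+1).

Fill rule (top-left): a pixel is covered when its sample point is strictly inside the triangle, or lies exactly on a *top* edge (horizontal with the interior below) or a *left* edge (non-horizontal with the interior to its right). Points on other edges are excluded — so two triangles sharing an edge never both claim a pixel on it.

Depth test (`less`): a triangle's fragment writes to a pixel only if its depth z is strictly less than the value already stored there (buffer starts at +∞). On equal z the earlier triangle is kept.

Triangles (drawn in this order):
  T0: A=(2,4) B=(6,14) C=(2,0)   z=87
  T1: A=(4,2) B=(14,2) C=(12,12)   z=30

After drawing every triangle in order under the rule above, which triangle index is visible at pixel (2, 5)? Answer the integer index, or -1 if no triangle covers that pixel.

T0:
  2·area = 16  (B↔C swapped to make it positive)
  edge (2, 4)→(2, 0): d=(0,-4) top-left  bias=+0
  edge (2, 0)→(6, 14): d=(4,14) right/bottom  bias=-1
  edge (6, 14)→(2, 4): d=(-4,-10) top-left  bias=+0
    (1,2)@(3, 5): e=[4,6,6] → █
    (2,2)@(5, 5): e=[12,-22,26] → ·
    (1,3)@(3, 7): e=[4,14,-2] → ·
    (2,5)@(5, 11): e=[12,2,2] → █
    (3,5)@(7, 11): e=[20,-26,22] → ·
    (2,6)@(5, 13): e=[12,10,-6] → ·
  covered (2 px):
    · · · · · · ·
    · · · · · · ·
    · █ · · · · ·
    · · · · · · ·
    · · · · · · ·
    · · █ · · · ·
    · · · · · · ·
T1:
  2·area = 100
  edge (4, 2)→(14, 2): d=(10,0) top-left  bias=+0
  edge (14, 2)→(12, 12): d=(-2,10) right/bottom  bias=-1
  edge (12, 12)→(4, 2): d=(-8,-10) top-left  bias=+0
    (2,1)@(5, 3): e=[10,88,2] → █
    (3,1)@(7, 3): e=[10,68,22] → █
    (4,1)@(9, 3): e=[10,48,42] → █
    (5,1)@(11, 3): e=[10,28,62] → █
    (6,1)@(13, 3): e=[10,8,82] → █
    (2,2)@(5, 5): e=[30,84,-14] → ·
    (3,2)@(7, 5): e=[30,64,6] → █
    (3,3)@(7, 7): e=[50,60,-10] → ·
    (4,3)@(9, 7): e=[50,40,10] → █
    (6,3)@(13, 7): e=[50,0,50] → ·  [on edge]
    (4,4)@(9, 9): e=[70,36,-6] → ·
    (5,4)@(11, 9): e=[70,16,14] → █
  covered (12 px):
    · · · · · · ·
    · · █ █ █ █ █
    · · · █ █ █ █
    · · · · █ █ ·
    · · · · · █ ·
    · · · · · · ·
    · · · · · · ·

Z-buffer (winner per pixel, '.' = empty):
  . . . . . . .
  . . 1 1 1 1 1
  . 0 . 1 1 1 1
  . . . . 1 1 .
  . . . . . 1 .
  . . 0 . . . .
  . . . . . . .

Result: 0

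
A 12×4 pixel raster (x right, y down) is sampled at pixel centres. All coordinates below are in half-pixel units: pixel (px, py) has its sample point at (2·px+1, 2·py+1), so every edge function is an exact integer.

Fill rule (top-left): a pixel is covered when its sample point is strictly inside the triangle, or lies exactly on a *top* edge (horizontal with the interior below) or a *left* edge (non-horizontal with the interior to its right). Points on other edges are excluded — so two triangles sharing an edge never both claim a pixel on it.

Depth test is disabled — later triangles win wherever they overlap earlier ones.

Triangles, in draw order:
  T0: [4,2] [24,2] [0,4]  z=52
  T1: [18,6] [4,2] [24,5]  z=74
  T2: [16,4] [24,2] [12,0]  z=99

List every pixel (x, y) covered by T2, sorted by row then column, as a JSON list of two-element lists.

T0:
  2·area = 40
  edge (4, 2)→(24, 2): d=(20,0) top-left  bias=+0
  edge (24, 2)→(0, 4): d=(-24,2) right/bottom  bias=-1
  edge (0, 4)→(4, 2): d=(4,-2) top-left  bias=+0
    (1,1)@(3, 3): e=[20,18,2] → X
    (2,1)@(5, 3): e=[20,14,6] → X
    (3,1)@(7, 3): e=[20,10,10] → X
    (4,1)@(9, 3): e=[20,6,14] → X
    (5,1)@(11, 3): e=[20,2,18] → X
    (6,1)@(13, 3): e=[20,-2,22] → .
    (1,2)@(3, 5): e=[60,-30,10] → .
    (2,2)@(5, 5): e=[60,-34,14] → .
    (3,2)@(7, 5): e=[60,-38,18] → .
    (4,2)@(9, 5): e=[60,-42,22] → .
    (5,2)@(11, 5): e=[60,-46,26] → .
  covered (5 px):
    . . . . . . . . . . . .
    . X X X X X . . . . . .
    . . . . . . . . . . . .
    . . . . . . . . . . . .
T1:
  2·area = 38
  edge (18, 6)→(4, 2): d=(-14,-4) top-left  bias=+0
  edge (4, 2)→(24, 5): d=(20,3) right/bottom  bias=-1
  edge (24, 5)→(18, 6): d=(-6,1) right/bottom  bias=-1
    (4,1)@(9, 3): e=[6,5,27] → X
    (5,1)@(11, 3): e=[14,-1,25] → .
    (4,2)@(9, 5): e=[-22,45,15] → .
    (7,2)@(15, 5): e=[2,27,9] → X
    (8,2)@(17, 5): e=[10,21,7] → X
    (9,2)@(19, 5): e=[18,15,5] → X
    (10,2)@(21, 5): e=[26,9,3] → X
    (11,2)@(23, 5): e=[34,3,1] → X
    (7,3)@(15, 7): e=[-26,67,-3] → .
    (8,3)@(17, 7): e=[-18,61,-5] → .
    (9,3)@(19, 7): e=[-10,55,-7] → .
    (10,3)@(21, 7): e=[-2,49,-9] → .
  covered (6 px):
    . . . . . . . . . . . .
    . . . . X . . . . . . .
    . . . . . . . X X X X X
    . . . . . . . . . . . .
T2:
  2·area = 40  (B↔C swapped to make it positive)
  edge (16, 4)→(12, 0): d=(-4,-4) top-left  bias=+0
  edge (12, 0)→(24, 2): d=(12,2) right/bottom  bias=-1
  edge (24, 2)→(16, 4): d=(-8,2) right/bottom  bias=-1
    (6,0)@(13, 1): e=[0,10,30] → X  [on edge]
    (7,0)@(15, 1): e=[8,6,26] → X
    (8,0)@(17, 1): e=[16,2,22] → X
    (9,0)@(19, 1): e=[24,-2,18] → .
    (6,1)@(13, 3): e=[-8,34,14] → .
    (7,1)@(15, 3): e=[0,30,10] → X  [on edge]
    (9,1)@(19, 3): e=[16,22,2] → X
    (10,1)@(21, 3): e=[24,18,-2] → .
    (7,2)@(15, 5): e=[-8,54,-6] → .
    (8,2)@(17, 5): e=[0,50,-10] → .  [on edge]
    (9,2)@(19, 5): e=[8,46,-14] → .
    (9,3)@(19, 7): e=[0,70,-30] → .  [on edge]
  covered (6 px):
    . . . . . . X X X . . .
    . . . . . . . X X X . .
    . . . . . . . . . . . .
    . . . . . . . . . . . .

Answer: [[6,0],[7,0],[8,0],[7,1],[8,1],[9,1]]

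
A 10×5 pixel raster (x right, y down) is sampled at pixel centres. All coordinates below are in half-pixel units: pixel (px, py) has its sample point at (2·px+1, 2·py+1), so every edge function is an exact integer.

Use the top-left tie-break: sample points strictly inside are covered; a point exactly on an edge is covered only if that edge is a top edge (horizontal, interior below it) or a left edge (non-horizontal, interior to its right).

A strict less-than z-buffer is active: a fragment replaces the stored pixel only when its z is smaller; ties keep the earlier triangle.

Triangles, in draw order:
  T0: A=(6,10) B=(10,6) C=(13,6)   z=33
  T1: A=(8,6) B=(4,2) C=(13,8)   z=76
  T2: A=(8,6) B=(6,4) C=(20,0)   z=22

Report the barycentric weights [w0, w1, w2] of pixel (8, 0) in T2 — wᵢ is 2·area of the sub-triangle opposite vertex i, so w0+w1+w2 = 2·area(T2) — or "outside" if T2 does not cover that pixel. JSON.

T0:
  2·area = 12
  edge (6, 10)→(10, 6): d=(4,-4) top-left  bias=+0
  edge (10, 6)→(13, 6): d=(3,0) top-left  bias=+0
  edge (13, 6)→(6, 10): d=(-7,4) right/bottom  bias=-1
    (7,0)@(15, 1): e=[0,-15,27] → ·  [on edge]
    (6,1)@(13, 3): e=[0,-9,21] → ·  [on edge]
    (5,2)@(11, 5): e=[0,-3,15] → ·  [on edge]
    (4,3)@(9, 7): e=[0,3,9] → #  [on edge]
    (5,3)@(11, 7): e=[8,3,1] → #
    (6,3)@(13, 7): e=[16,3,-7] → ·
    (3,4)@(7, 9): e=[0,9,3] → #  [on edge]
    (4,4)@(9, 9): e=[8,9,-5] → ·
    (5,4)@(11, 9): e=[16,9,-13] → ·
  covered (3 px):
    · · · · · · · · · ·
    · · · · · · · · · ·
    · · · · · · · · · ·
    · · · · # # · · · ·
    · · · # · · · · · ·
T1:
  2·area = 12
  edge (8, 6)→(4, 2): d=(-4,-4) top-left  bias=+0
  edge (4, 2)→(13, 8): d=(9,6) right/bottom  bias=-1
  edge (13, 8)→(8, 6): d=(-5,-2) top-left  bias=+0
    (1,0)@(3, 1): e=[0,-3,15] → ·  [on edge]
    (2,1)@(5, 3): e=[0,3,9] → #  [on edge]
    (3,1)@(7, 3): e=[8,-9,13] → ·
    (2,2)@(5, 5): e=[-8,21,-1] → ·
    (3,2)@(7, 5): e=[0,9,3] → #  [on edge]
    (4,2)@(9, 5): e=[8,-3,7] → ·
    (3,3)@(7, 7): e=[-8,27,-7] → ·
    (4,3)@(9, 7): e=[0,15,-3] → ·  [on edge]
    (5,3)@(11, 7): e=[8,3,1] → #
    (6,3)@(13, 7): e=[16,-9,5] → ·
    (5,4)@(11, 9): e=[0,21,-9] → ·  [on edge]
  covered (3 px):
    · · · · · · · · · ·
    · · # · · · · · · ·
    · · · # · · · · · ·
    · · · · · # · · · ·
    · · · · · · · · · ·
T2:
  2·area = 36
  edge (8, 6)→(6, 4): d=(-2,-2) top-left  bias=+0
  edge (6, 4)→(20, 0): d=(14,-4) top-left  bias=+0
  edge (20, 0)→(8, 6): d=(-12,6) right/bottom  bias=-1
    (1,0)@(3, 1): e=[0,-54,90] → ·  [on edge]
    (8,0)@(17, 1): e=[28,2,6] → #
    (9,0)@(19, 1): e=[32,10,-6] → ·
    (2,1)@(5, 3): e=[0,-18,54] → ·  [on edge]
    (5,1)@(11, 3): e=[12,6,18] → #
    (6,1)@(13, 3): e=[16,14,6] → #
    (7,1)@(15, 3): e=[20,22,-6] → ·
    (8,1)@(17, 3): e=[24,30,-18] → ·
    (3,2)@(7, 5): e=[0,18,18] → #  [on edge]
    (4,2)@(9, 5): e=[4,26,6] → #
    (5,2)@(11, 5): e=[8,34,-6] → ·
    (6,2)@(13, 5): e=[12,42,-18] → ·
    (4,3)@(9, 7): e=[0,54,-18] → ·  [on edge]
    (5,4)@(11, 9): e=[0,90,-54] → ·  [on edge]
  covered (5 px):
    · · · · · · · · # ·
    · · · · · # # · · ·
    · · · # # · · · · ·
    · · · · · · · · · ·
    · · · · · · · · · ·

Final: [2,6,28]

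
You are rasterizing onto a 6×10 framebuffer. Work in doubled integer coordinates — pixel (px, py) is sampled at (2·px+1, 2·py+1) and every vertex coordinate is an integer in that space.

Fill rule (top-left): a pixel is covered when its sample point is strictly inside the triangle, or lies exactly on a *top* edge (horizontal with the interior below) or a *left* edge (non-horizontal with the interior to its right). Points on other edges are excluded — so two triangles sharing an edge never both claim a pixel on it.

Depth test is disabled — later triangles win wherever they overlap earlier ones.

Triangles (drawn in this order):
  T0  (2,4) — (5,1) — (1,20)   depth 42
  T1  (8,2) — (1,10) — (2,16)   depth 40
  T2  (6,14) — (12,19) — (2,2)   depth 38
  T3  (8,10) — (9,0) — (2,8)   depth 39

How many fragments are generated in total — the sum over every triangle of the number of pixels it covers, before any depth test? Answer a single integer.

T0:
  2·area = 45
  edge (2, 4)→(5, 1): d=(3,-3) top-left  bias=+0
  edge (5, 1)→(1, 20): d=(-4,19) right/bottom  bias=-1
  edge (1, 20)→(2, 4): d=(1,-16) top-left  bias=+0
    (2,0)@(5, 1): e=[0,0,45] → .  [on edge]
    (1,1)@(3, 3): e=[0,30,15] → X  [on edge]
    (2,1)@(5, 3): e=[6,-8,47] → .
    (0,2)@(1, 5): e=[0,60,-15] → .  [on edge]
    (1,2)@(3, 5): e=[6,22,17] → X
    (2,2)@(5, 5): e=[12,-16,49] → .
    (1,3)@(3, 7): e=[12,14,19] → X
    (2,3)@(5, 7): e=[18,-24,51] → .
    (1,4)@(3, 9): e=[18,6,21] → X
    (2,4)@(5, 9): e=[24,-32,53] → .
    (1,5)@(3, 11): e=[24,-2,23] → .
  covered (4 px):
    . . . . . .
    . X . . . .
    . X . . . .
    . X . . . .
    . X . . . .
    . . . . . .
    . . . . . .
    . . . . . .
    . . . . . .
    . . . . . .
T1:
  2·area = 50  (B↔C swapped to make it positive)
  edge (8, 2)→(2, 16): d=(-6,14) right/bottom  bias=-1
  edge (2, 16)→(1, 10): d=(-1,-6) top-left  bias=+0
  edge (1, 10)→(8, 2): d=(7,-8) top-left  bias=+0
    (2,3)@(5, 7): e=[12,27,11] → X
    (3,3)@(7, 7): e=[-16,39,27] → .
    (1,4)@(3, 9): e=[28,13,9] → X
    (2,4)@(5, 9): e=[0,25,25] → .  [on edge]
    (1,5)@(3, 11): e=[16,11,23] → X
    (2,5)@(5, 11): e=[-12,23,39] → .
    (1,6)@(3, 13): e=[4,9,37] → X
    (2,6)@(5, 13): e=[-24,21,53] → .
    (1,7)@(3, 15): e=[-8,7,51] → .
  covered (4 px):
    . . . . . .
    . . . . . .
    . . . . . .
    . . X . . .
    . X . . . .
    . X . . . .
    . X . . . .
    . . . . . .
    . . . . . .
    . . . . . .
T2:
  2·area = 52  (B↔C swapped to make it positive)
  edge (6, 14)→(2, 2): d=(-4,-12) top-left  bias=+0
  edge (2, 2)→(12, 19): d=(10,17) right/bottom  bias=-1
  edge (12, 19)→(6, 14): d=(-6,-5) top-left  bias=+0
    (1,2)@(3, 5): e=[0,13,39] → X  [on edge]
    (2,2)@(5, 5): e=[24,-21,49] → .
    (1,3)@(3, 7): e=[-8,33,27] → .
    (2,4)@(5, 9): e=[8,19,25] → X
    (3,4)@(7, 9): e=[32,-15,35] → .
    (2,5)@(5, 11): e=[0,39,13] → X  [on edge]
    (3,5)@(7, 11): e=[24,5,23] → X
    (4,5)@(9, 11): e=[48,-29,33] → .
    (2,6)@(5, 13): e=[-8,59,1] → .
    (3,6)@(7, 13): e=[16,25,11] → X
    (4,6)@(9, 13): e=[40,-9,21] → .
    (3,7)@(7, 15): e=[8,45,-1] → .
    (3,8)@(7, 17): e=[0,65,-13] → .  [on edge]
  covered (6 px):
    . . . . . .
    . . . . . .
    . X . . . .
    . . . . . .
    . . X . . .
    . . X X . .
    . . . X . .
    . . . . X .
    . . . . . .
    . . . . . .
T3:
  2·area = 62  (B↔C swapped to make it positive)
  edge (8, 10)→(2, 8): d=(-6,-2) top-left  bias=+0
  edge (2, 8)→(9, 0): d=(7,-8) top-left  bias=+0
  edge (9, 0)→(8, 10): d=(-1,10) right/bottom  bias=-1
    (3,1)@(7, 3): e=[40,5,17] → X
    (4,1)@(9, 3): e=[44,21,-3] → .
    (2,2)@(5, 5): e=[24,3,35] → X
    (4,2)@(9, 5): e=[32,35,-5] → .
    (1,3)@(3, 7): e=[8,1,53] → X
    (4,3)@(9, 7): e=[20,49,-7] → .
    (1,4)@(3, 9): e=[-4,15,51] → .
    (2,4)@(5, 9): e=[0,31,31] → X  [on edge]
    (4,4)@(9, 9): e=[8,63,-9] → .
    (2,5)@(5, 11): e=[-12,45,29] → .
    (3,5)@(7, 11): e=[-8,61,9] → .
    (5,5)@(11, 11): e=[0,93,-31] → .  [on edge]
  covered (8 px):
    . . . . . .
    . . . X . .
    . . X X . .
    . X X X . .
    . . X X . .
    . . . . . .
    . . . . . .
    . . . . . .
    . . . . . .
    . . . . . .

Answer: 22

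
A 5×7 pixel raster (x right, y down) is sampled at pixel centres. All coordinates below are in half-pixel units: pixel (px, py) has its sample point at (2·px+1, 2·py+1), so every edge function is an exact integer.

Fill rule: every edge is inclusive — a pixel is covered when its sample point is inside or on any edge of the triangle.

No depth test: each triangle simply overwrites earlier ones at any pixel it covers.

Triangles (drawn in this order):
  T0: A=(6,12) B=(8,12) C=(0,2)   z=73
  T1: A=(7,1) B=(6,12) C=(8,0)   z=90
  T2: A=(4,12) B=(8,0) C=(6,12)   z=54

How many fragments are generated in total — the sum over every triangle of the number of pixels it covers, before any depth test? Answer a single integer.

T0:
  2·area = 20  (B↔C swapped to make it positive)
  edge (6, 12)→(0, 2): d=(-6,-10) inclusive
  edge (0, 2)→(8, 12): d=(8,10) inclusive
  edge (8, 12)→(6, 12): d=(-2,0) inclusive
    (1,3)@(3, 7): e=[0,10,10] → X  [on edge]
    (2,3)@(5, 7): e=[20,-10,10] → .
    (1,4)@(3, 9): e=[-12,26,6] → .
    (2,4)@(5, 9): e=[8,6,6] → X
    (3,4)@(7, 9): e=[28,-14,6] → .
    (2,5)@(5, 11): e=[-4,22,2] → .
    (3,5)@(7, 11): e=[16,2,2] → X
    (4,5)@(9, 11): e=[36,-18,2] → .
    (3,6)@(7, 13): e=[4,18,-2] → .
  covered (3 px):
    . . . . .
    . . . . .
    . . . . .
    . X . . .
    . . X . .
    . . . X .
    . . . . .
T1:
  2·area = 10  (B↔C swapped to make it positive)
  edge (7, 1)→(8, 0): d=(1,-1) inclusive
  edge (8, 0)→(6, 12): d=(-2,12) inclusive
  edge (6, 12)→(7, 1): d=(1,-11) inclusive
    (3,0)@(7, 1): e=[0,10,0] → X  [on edge]
    (4,0)@(9, 1): e=[2,-14,22] → .
    (2,1)@(5, 3): e=[0,30,-20] → .  [on edge]
    (3,1)@(7, 3): e=[2,6,2] → X
    (4,1)@(9, 3): e=[4,-18,24] → .
    (1,2)@(3, 5): e=[0,50,-40] → .  [on edge]
    (3,2)@(7, 5): e=[4,2,4] → X
    (4,2)@(9, 5): e=[6,-22,26] → .
    (0,3)@(1, 7): e=[0,70,-60] → .  [on edge]
    (3,3)@(7, 7): e=[6,-2,6] → .
  covered (3 px):
    . . . X .
    . . . X .
    . . . X .
    . . . . .
    . . . . .
    . . . . .
    . . . . .
T2:
  2·area = 24
  edge (4, 12)→(8, 0): d=(4,-12) inclusive
  edge (8, 0)→(6, 12): d=(-2,12) inclusive
  edge (6, 12)→(4, 12): d=(-2,0) inclusive
    (3,1)@(7, 3): e=[0,6,18] → X  [on edge]
    (4,1)@(9, 3): e=[24,-18,18] → .
    (3,2)@(7, 5): e=[8,2,14] → X
    (4,2)@(9, 5): e=[32,-22,14] → .
    (3,3)@(7, 7): e=[16,-2,10] → .
    (2,4)@(5, 9): e=[0,18,6] → X  [on edge]
    (3,4)@(7, 9): e=[24,-6,6] → .
    (2,5)@(5, 11): e=[8,14,2] → X
    (3,5)@(7, 11): e=[32,-10,2] → .
    (2,6)@(5, 13): e=[16,10,-2] → .
  covered (4 px):
    . . . . .
    . . . X .
    . . . X .
    . . . . .
    . . X . .
    . . X . .
    . . . . .

Final: 10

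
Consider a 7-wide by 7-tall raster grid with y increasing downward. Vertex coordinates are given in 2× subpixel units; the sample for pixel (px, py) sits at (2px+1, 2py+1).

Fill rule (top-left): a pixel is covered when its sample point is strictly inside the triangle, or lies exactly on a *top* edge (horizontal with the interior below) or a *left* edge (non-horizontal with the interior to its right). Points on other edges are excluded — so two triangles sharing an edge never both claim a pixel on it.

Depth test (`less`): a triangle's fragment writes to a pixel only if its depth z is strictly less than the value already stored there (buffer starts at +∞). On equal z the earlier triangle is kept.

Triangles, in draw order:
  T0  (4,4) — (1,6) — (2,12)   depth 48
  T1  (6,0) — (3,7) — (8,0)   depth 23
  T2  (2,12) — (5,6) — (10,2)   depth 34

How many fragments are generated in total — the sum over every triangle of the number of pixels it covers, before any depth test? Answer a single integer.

T0:
  2·area = 20  (B↔C swapped to make it positive)
  edge (4, 4)→(2, 12): d=(-2,8) right/bottom  bias=-1
  edge (2, 12)→(1, 6): d=(-1,-6) top-left  bias=+0
  edge (1, 6)→(4, 4): d=(3,-2) top-left  bias=+0
    (1,2)@(3, 5): e=[6,13,1] → X
    (2,2)@(5, 5): e=[-10,25,5] → .
    (1,3)@(3, 7): e=[2,11,7] → X
    (2,3)@(5, 7): e=[-14,23,11] → .
    (1,4)@(3, 9): e=[-2,9,13] → .
  covered (2 px):
    . . . . . . .
    . . . . . . .
    . X . . . . .
    . X . . . . .
    . . . . . . .
    . . . . . . .
    . . . . . . .
T1:
  2·area = 14  (B↔C swapped to make it positive)
  edge (6, 0)→(8, 0): d=(2,0) top-left  bias=+0
  edge (8, 0)→(3, 7): d=(-5,7) right/bottom  bias=-1
  edge (3, 7)→(6, 0): d=(3,-7) top-left  bias=+0
    (3,0)@(7, 1): e=[2,2,10] → X
    (4,0)@(9, 1): e=[2,-12,24] → .
    (2,1)@(5, 3): e=[6,6,2] → X
    (3,1)@(7, 3): e=[6,-8,16] → .
    (2,2)@(5, 5): e=[10,-4,8] → .
    (1,3)@(3, 7): e=[14,0,0] → .  [on edge]
  covered (2 px):
    . . . X . . .
    . . X . . . .
    . . . . . . .
    . . . . . . .
    . . . . . . .
    . . . . . . .
    . . . . . . .
T2:
  2·area = 18
  edge (2, 12)→(5, 6): d=(3,-6) top-left  bias=+0
  edge (5, 6)→(10, 2): d=(5,-4) top-left  bias=+0
  edge (10, 2)→(2, 12): d=(-8,10) right/bottom  bias=-1
    (4,1)@(9, 3): e=[15,1,2] → X
    (5,1)@(11, 3): e=[27,9,-18] → .
    (3,2)@(7, 5): e=[9,3,6] → X
    (4,2)@(9, 5): e=[21,11,-14] → .
    (2,3)@(5, 7): e=[3,5,10] → X
    (3,3)@(7, 7): e=[15,13,-10] → .
    (2,4)@(5, 9): e=[9,15,-6] → .
  covered (3 px):
    . . . . . . .
    . . . . X . .
    . . . X . . .
    . . X . . . .
    . . . . . . .
    . . . . . . .
    . . . . . . .

Result: 7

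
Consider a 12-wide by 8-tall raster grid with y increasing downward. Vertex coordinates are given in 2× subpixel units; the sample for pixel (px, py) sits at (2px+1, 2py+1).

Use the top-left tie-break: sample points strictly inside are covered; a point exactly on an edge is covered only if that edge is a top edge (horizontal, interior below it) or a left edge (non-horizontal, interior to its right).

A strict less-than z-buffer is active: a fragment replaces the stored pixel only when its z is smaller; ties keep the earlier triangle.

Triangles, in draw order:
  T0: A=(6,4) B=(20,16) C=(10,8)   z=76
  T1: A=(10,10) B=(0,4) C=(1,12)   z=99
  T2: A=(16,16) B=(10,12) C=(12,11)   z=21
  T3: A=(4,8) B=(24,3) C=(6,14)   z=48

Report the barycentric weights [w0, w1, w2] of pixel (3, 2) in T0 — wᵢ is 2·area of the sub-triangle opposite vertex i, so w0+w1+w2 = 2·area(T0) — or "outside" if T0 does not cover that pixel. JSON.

T0:
  2·area = 8
  edge (6, 4)→(20, 16): d=(14,12) right/bottom  bias=-1
  edge (20, 16)→(10, 8): d=(-10,-8) top-left  bias=+0
  edge (10, 8)→(6, 4): d=(-4,-4) top-left  bias=+0
    (1,0)@(3, 1): e=[-6,14,0] → ·  [on edge]
    (2,1)@(5, 3): e=[-2,10,0] → ·  [on edge]
    (3,2)@(7, 5): e=[2,6,0] → #  [on edge]
    (4,2)@(9, 5): e=[-22,22,8] → ·
    (3,3)@(7, 7): e=[30,-14,-8] → ·
    (4,3)@(9, 7): e=[6,2,0] → #  [on edge]
    (5,3)@(11, 7): e=[-18,18,8] → ·
    (4,4)@(9, 9): e=[34,-18,-8] → ·
    (5,4)@(11, 9): e=[10,-2,0] → ·  [on edge]
    (6,5)@(13, 11): e=[14,-6,0] → ·  [on edge]
    (7,6)@(15, 13): e=[18,-10,0] → ·  [on edge]
    (8,7)@(17, 15): e=[22,-14,0] → ·  [on edge]
  covered (2 px):
    · · · · · · · · · · · ·
    · · · · · · · · · · · ·
    · · · # · · · · · · · ·
    · · · · # · · · · · · ·
    · · · · · · · · · · · ·
    · · · · · · · · · · · ·
    · · · · · · · · · · · ·
    · · · · · · · · · · · ·
T1:
  2·area = 74  (B↔C swapped to make it positive)
  edge (10, 10)→(1, 12): d=(-9,2) right/bottom  bias=-1
  edge (1, 12)→(0, 4): d=(-1,-8) top-left  bias=+0
  edge (0, 4)→(10, 10): d=(10,6) right/bottom  bias=-1
    (0,2)@(1, 5): e=[63,7,4] → #
    (1,2)@(3, 5): e=[59,23,-8] → ·
    (0,3)@(1, 7): e=[45,5,24] → #
    (1,3)@(3, 7): e=[41,21,12] → #
    (2,3)@(5, 7): e=[37,37,0] → ·  [on edge]
    (0,4)@(1, 9): e=[27,3,44] → #
    (2,4)@(5, 9): e=[19,35,20] → #
    (3,4)@(7, 9): e=[15,51,8] → #
    (4,4)@(9, 9): e=[11,67,-4] → ·
    (0,5)@(1, 11): e=[9,1,64] → #
    (3,5)@(7, 11): e=[-3,49,28] → ·
    (0,6)@(1, 13): e=[-9,-1,84] → ·
    (7,6)@(15, 13): e=[-37,111,0] → ·  [on edge]
  covered (10 px):
    · · · · · · · · · · · ·
    · · · · · · · · · · · ·
    # · · · · · · · · · · ·
    # # · · · · · · · · · ·
    # # # # · · · · · · · ·
    # # # · · · · · · · · ·
    · · · · · · · · · · · ·
    · · · · · · · · · · · ·
T2:
  2·area = 14
  edge (16, 16)→(10, 12): d=(-6,-4) top-left  bias=+0
  edge (10, 12)→(12, 11): d=(2,-1) top-left  bias=+0
  edge (12, 11)→(16, 16): d=(4,5) right/bottom  bias=-1
    (6,6)@(13, 13): e=[6,5,3] → #
    (7,6)@(15, 13): e=[14,7,-7] → ·
    (6,7)@(13, 15): e=[-6,9,11] → ·
    (7,7)@(15, 15): e=[2,11,1] → #
    (8,7)@(17, 15): e=[10,13,-9] → ·
  covered (2 px):
    · · · · · · · · · · · ·
    · · · · · · · · · · · ·
    · · · · · · · · · · · ·
    · · · · · · · · · · · ·
    · · · · · · · · · · · ·
    · · · · · · · · · · · ·
    · · · · · · # · · · · ·
    · · · · · · · # · · · ·
T3:
  2·area = 130
  edge (4, 8)→(24, 3): d=(20,-5) top-left  bias=+0
  edge (24, 3)→(6, 14): d=(-18,11) right/bottom  bias=-1
  edge (6, 14)→(4, 8): d=(-2,-6) top-left  bias=+0
    (1,2)@(3, 5): e=[-65,195,0] → ·  [on edge]
    (8,2)@(17, 5): e=[5,41,84] → #
    (9,2)@(19, 5): e=[15,19,96] → #
    (10,2)@(21, 5): e=[25,-3,108] → ·
    (4,3)@(9, 7): e=[5,93,32] → #
    (5,3)@(11, 7): e=[15,71,44] → #
    (6,3)@(13, 7): e=[25,49,56] → #
    (7,3)@(15, 7): e=[35,27,68] → #
    (9,3)@(19, 7): e=[55,-17,92] → ·
    (2,4)@(5, 9): e=[25,101,4] → #
    (3,4)@(7, 9): e=[35,79,16] → #
    (7,4)@(15, 9): e=[75,-9,64] → ·
    (2,5)@(5, 11): e=[65,65,0] → #  [on edge]
  covered (16 px):
    · · · · · · · · · · · ·
    · · · · · · · · · · · ·
    · · · · · · · · # # · ·
    · · · · # # # # # · · ·
    · · # # # # # · · · · ·
    · · # # # · · · · · · ·
    · · · # · · · · · · · ·
    · · · · · · · · · · · ·

Final: [6,0,2]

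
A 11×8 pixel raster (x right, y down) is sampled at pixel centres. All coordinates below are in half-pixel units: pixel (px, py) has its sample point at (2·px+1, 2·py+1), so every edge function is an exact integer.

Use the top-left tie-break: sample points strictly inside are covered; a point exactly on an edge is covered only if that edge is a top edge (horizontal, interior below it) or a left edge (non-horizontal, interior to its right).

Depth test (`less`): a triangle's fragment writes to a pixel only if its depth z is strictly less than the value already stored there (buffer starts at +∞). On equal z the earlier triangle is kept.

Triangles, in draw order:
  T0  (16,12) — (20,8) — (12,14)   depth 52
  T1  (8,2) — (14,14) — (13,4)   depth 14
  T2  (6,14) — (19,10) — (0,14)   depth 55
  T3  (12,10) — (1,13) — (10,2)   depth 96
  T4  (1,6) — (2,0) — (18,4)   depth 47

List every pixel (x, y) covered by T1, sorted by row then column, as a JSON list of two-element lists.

T0:
  2·area = 8  (B↔C swapped to make it positive)
  edge (16, 12)→(12, 14): d=(-4,2) right/bottom  bias=-1
  edge (12, 14)→(20, 8): d=(8,-6) top-left  bias=+0
  edge (20, 8)→(16, 12): d=(-4,4) right/bottom  bias=-1
    (10,3)@(21, 7): e=[10,-2,0] → ·  [on edge]
    (9,4)@(19, 9): e=[6,2,0] → ·  [on edge]
    (8,5)@(17, 11): e=[2,6,0] → ·  [on edge]
    (7,6)@(15, 13): e=[-2,10,0] → ·  [on edge]
    (6,7)@(13, 15): e=[-6,14,0] → ·  [on edge]
  covered (0 px):
    · · · · · · · · · · ·
    · · · · · · · · · · ·
    · · · · · · · · · · ·
    · · · · · · · · · · ·
    · · · · · · · · · · ·
    · · · · · · · · · · ·
    · · · · · · · · · · ·
    · · · · · · · · · · ·
T1:
  2·area = 48  (B↔C swapped to make it positive)
  edge (8, 2)→(13, 4): d=(5,2) right/bottom  bias=-1
  edge (13, 4)→(14, 14): d=(1,10) right/bottom  bias=-1
  edge (14, 14)→(8, 2): d=(-6,-12) top-left  bias=+0
    (4,1)@(9, 3): e=[3,39,6] → █
    (5,1)@(11, 3): e=[-1,19,30] → ·
    (4,2)@(9, 5): e=[13,41,-6] → ·
    (5,2)@(11, 5): e=[9,21,18] → █
    (6,2)@(13, 5): e=[5,1,42] → █
    (7,2)@(15, 5): e=[1,-19,66] → ·
    (5,3)@(11, 7): e=[19,23,6] → █
    (7,3)@(15, 7): e=[11,-17,54] → ·
    (5,4)@(11, 9): e=[29,25,-6] → ·
    (6,4)@(13, 9): e=[25,5,18] → █
    (7,4)@(15, 9): e=[21,-15,42] → ·
    (6,5)@(13, 11): e=[35,7,6] → █
  covered (7 px):
    · · · · · · · · · · ·
    · · · · █ · · · · · ·
    · · · · · █ █ · · · ·
    · · · · · █ █ · · · ·
    · · · · · · █ · · · ·
    · · · · · · █ · · · ·
    · · · · · · · · · · ·
    · · · · · · · · · · ·
T2:
  2·area = 24  (B↔C swapped to make it positive)
  edge (6, 14)→(0, 14): d=(-6,0) right/bottom  bias=-1
  edge (0, 14)→(19, 10): d=(19,-4) top-left  bias=+0
  edge (19, 10)→(6, 14): d=(-13,4) right/bottom  bias=-1
    (7,5)@(15, 11): e=[18,3,3] → █
    (8,5)@(17, 11): e=[18,11,-5] → ·
    (2,6)@(5, 13): e=[6,1,17] → █
    (3,6)@(7, 13): e=[6,9,9] → █
    (4,6)@(9, 13): e=[6,17,1] → █
    (5,6)@(11, 13): e=[6,25,-7] → ·
    (7,6)@(15, 13): e=[6,41,-23] → ·
    (2,7)@(5, 15): e=[-6,39,-9] → ·
    (3,7)@(7, 15): e=[-6,47,-17] → ·
    (4,7)@(9, 15): e=[-6,55,-25] → ·
  covered (4 px):
    · · · · · · · · · · ·
    · · · · · · · · · · ·
    · · · · · · · · · · ·
    · · · · · · · · · · ·
    · · · · · · · · · · ·
    · · · · · · · █ · · ·
    · · █ █ █ · · · · · ·
    · · · · · · · · · · ·
T3:
  2·area = 94
  edge (12, 10)→(1, 13): d=(-11,3) right/bottom  bias=-1
  edge (1, 13)→(10, 2): d=(9,-11) top-left  bias=+0
  edge (10, 2)→(12, 10): d=(2,8) right/bottom  bias=-1
    (4,2)@(9, 5): e=[64,16,14] → █
    (5,2)@(11, 5): e=[58,38,-2] → ·
    (3,3)@(7, 7): e=[48,12,34] → █
    (5,3)@(11, 7): e=[36,56,2] → █
    (6,3)@(13, 7): e=[30,78,-14] → ·
    (2,4)@(5, 9): e=[32,8,54] → █
    (6,4)@(13, 9): e=[8,96,-10] → ·
    (1,5)@(3, 11): e=[16,4,74] → █
    (4,5)@(9, 11): e=[-2,70,26] → ·
    (5,5)@(11, 11): e=[-8,92,10] → ·
    (0,6)@(1, 13): e=[0,0,94] → ·  [on edge]
    (1,6)@(3, 13): e=[-6,22,78] → ·
  covered (11 px):
    · · · · · · · · · · ·
    · · · · · · · · · · ·
    · · · · █ · · · · · ·
    · · · █ █ █ · · · · ·
    · · █ █ █ █ · · · · ·
    · █ █ █ · · · · · · ·
    · · · · · · · · · · ·
    · · · · · · · · · · ·
T4:
  2·area = 100
  edge (1, 6)→(2, 0): d=(1,-6) top-left  bias=+0
  edge (2, 0)→(18, 4): d=(16,4) right/bottom  bias=-1
  edge (18, 4)→(1, 6): d=(-17,2) right/bottom  bias=-1
    (1,0)@(3, 1): e=[7,12,81] → █
    (2,0)@(5, 1): e=[19,4,77] → █
    (3,0)@(7, 1): e=[31,-4,73] → ·
    (1,1)@(3, 3): e=[9,44,47] → █
    (3,1)@(7, 3): e=[33,28,39] → █
    (4,1)@(9, 3): e=[45,20,35] → █
    (5,1)@(11, 3): e=[57,12,31] → █
    (6,1)@(13, 3): e=[69,4,27] → █
    (7,1)@(15, 3): e=[81,-4,23] → ·
    (1,2)@(3, 5): e=[11,76,13] → █
    (5,2)@(11, 5): e=[59,44,-3] → ·
    (6,2)@(13, 5): e=[71,36,-7] → ·
  covered (12 px):
    · █ █ · · · · · · · ·
    · █ █ █ █ █ █ · · · ·
    · █ █ █ █ · · · · · ·
    · · · · · · · · · · ·
    · · · · · · · · · · ·
    · · · · · · · · · · ·
    · · · · · · · · · · ·
    · · · · · · · · · · ·

Answer: [[4,1],[5,2],[6,2],[5,3],[6,3],[6,4],[6,5]]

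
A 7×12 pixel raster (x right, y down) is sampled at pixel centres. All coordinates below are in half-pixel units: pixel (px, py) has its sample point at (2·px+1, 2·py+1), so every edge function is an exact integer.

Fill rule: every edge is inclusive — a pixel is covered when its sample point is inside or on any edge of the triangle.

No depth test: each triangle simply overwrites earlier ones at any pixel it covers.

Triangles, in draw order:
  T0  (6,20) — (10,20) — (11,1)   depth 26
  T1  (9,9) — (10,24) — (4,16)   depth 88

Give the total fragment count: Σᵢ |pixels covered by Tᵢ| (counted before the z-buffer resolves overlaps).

T0:
  2·area = 76  (B↔C swapped to make it positive)
  edge (6, 20)→(11, 1): d=(5,-19) inclusive
  edge (11, 1)→(10, 20): d=(-1,19) inclusive
  edge (10, 20)→(6, 20): d=(-4,0) inclusive
    (5,0)@(11, 1): e=[0,0,76] → #  [on edge]
    (6,0)@(13, 1): e=[38,-38,76] → ·
    (5,1)@(11, 3): e=[10,-2,68] → ·
    (4,4)@(9, 9): e=[2,30,44] → #
    (5,4)@(11, 9): e=[40,-8,44] → ·
    (4,5)@(9, 11): e=[12,28,36] → #
    (5,5)@(11, 11): e=[50,-10,36] → ·
    (4,6)@(9, 13): e=[22,26,28] → #
    (5,6)@(11, 13): e=[60,-12,28] → ·
    (4,7)@(9, 15): e=[32,24,20] → #
    (5,7)@(11, 15): e=[70,-14,20] → ·
    (3,8)@(7, 17): e=[4,60,12] → #
  covered (9 px):
    · · · · · # ·
    · · · · · · ·
    · · · · · · ·
    · · · · · · ·
    · · · · # · ·
    · · · · # · ·
    · · · · # · ·
    · · · · # · ·
    · · · # # · ·
    · · · # # · ·
    · · · · · · ·
    · · · · · · ·
T1:
  2·area = 82
  edge (9, 9)→(10, 24): d=(1,15) inclusive
  edge (10, 24)→(4, 16): d=(-6,-8) inclusive
  edge (4, 16)→(9, 9): d=(5,-7) inclusive
    (4,4)@(9, 9): e=[0,82,0] → #  [on edge]
    (5,4)@(11, 9): e=[-30,98,14] → ·
    (4,5)@(9, 11): e=[2,70,10] → #
    (5,5)@(11, 11): e=[-28,86,24] → ·
    (3,6)@(7, 13): e=[34,42,6] → #
    (5,6)@(11, 13): e=[-26,74,34] → ·
    (2,7)@(5, 15): e=[66,14,2] → #
    (5,7)@(11, 15): e=[-24,62,44] → ·
    (2,8)@(5, 17): e=[68,2,12] → #
    (5,8)@(11, 17): e=[-22,50,54] → ·
    (2,9)@(5, 19): e=[70,-10,22] → ·
    (3,9)@(7, 19): e=[40,6,36] → #
  covered (13 px):
    · · · · · · ·
    · · · · · · ·
    · · · · · · ·
    · · · · · · ·
    · · · · # · ·
    · · · · # · ·
    · · · # # · ·
    · · # # # · ·
    · · # # # · ·
    · · · # # · ·
    · · · · # · ·
    · · · · · · ·

Answer: 22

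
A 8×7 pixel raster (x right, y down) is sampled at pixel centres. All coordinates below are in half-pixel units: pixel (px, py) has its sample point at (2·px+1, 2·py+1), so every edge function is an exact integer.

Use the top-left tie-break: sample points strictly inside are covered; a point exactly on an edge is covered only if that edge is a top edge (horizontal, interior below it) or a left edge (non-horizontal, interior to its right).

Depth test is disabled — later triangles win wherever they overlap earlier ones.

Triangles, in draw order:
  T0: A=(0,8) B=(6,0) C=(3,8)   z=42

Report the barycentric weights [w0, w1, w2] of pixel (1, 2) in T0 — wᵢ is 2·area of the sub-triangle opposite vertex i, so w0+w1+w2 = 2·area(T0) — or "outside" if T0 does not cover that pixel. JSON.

T0:
  2·area = 24
  edge (0, 8)→(6, 0): d=(6,-8) top-left  bias=+0
  edge (6, 0)→(3, 8): d=(-3,8) right/bottom  bias=-1
  edge (3, 8)→(0, 8): d=(-3,0) right/bottom  bias=-1
    (1,2)@(3, 5): e=[6,9,9] → #
    (2,2)@(5, 5): e=[22,-7,9] → ·
    (0,3)@(1, 7): e=[2,19,3] → #
    (2,3)@(5, 7): e=[34,-13,3] → ·
    (0,4)@(1, 9): e=[14,13,-3] → ·
    (1,4)@(3, 9): e=[30,-3,-3] → ·
  covered (3 px):
    · · · · · · · ·
    · · · · · · · ·
    · # · · · · · ·
    # # · · · · · ·
    · · · · · · · ·
    · · · · · · · ·
    · · · · · · · ·

Final: [9,9,6]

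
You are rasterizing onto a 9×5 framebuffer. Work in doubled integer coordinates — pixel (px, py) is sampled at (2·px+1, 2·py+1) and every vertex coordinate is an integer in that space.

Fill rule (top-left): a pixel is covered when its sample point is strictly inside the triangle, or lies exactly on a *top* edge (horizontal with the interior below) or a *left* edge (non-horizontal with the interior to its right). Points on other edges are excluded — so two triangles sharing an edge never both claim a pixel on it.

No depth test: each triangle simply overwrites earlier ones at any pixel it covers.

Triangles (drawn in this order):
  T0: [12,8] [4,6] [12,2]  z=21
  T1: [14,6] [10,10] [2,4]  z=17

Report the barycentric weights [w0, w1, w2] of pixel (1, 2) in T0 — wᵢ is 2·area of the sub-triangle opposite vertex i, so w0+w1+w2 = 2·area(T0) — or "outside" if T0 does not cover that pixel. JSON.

T0:
  2·area = 48
  edge (12, 8)→(4, 6): d=(-8,-2) top-left  bias=+0
  edge (4, 6)→(12, 2): d=(8,-4) top-left  bias=+0
  edge (12, 2)→(12, 8): d=(0,6) right/bottom  bias=-1
    (5,1)@(11, 3): e=[38,4,6] → █
    (6,1)@(13, 3): e=[42,12,-6] → ·
    (3,2)@(7, 5): e=[14,4,30] → █
    (4,2)@(9, 5): e=[18,12,18] → █
    (6,2)@(13, 5): e=[26,28,-6] → ·
    (3,3)@(7, 7): e=[-2,20,30] → ·
    (4,3)@(9, 7): e=[2,28,18] → █
    (6,3)@(13, 7): e=[10,44,-6] → ·
    (4,4)@(9, 9): e=[-14,44,18] → ·
    (5,4)@(11, 9): e=[-10,52,6] → ·
  covered (6 px):
    · · · · · · · · ·
    · · · · · █ · · ·
    · · · █ █ █ · · ·
    · · · · █ █ · · ·
    · · · · · · · · ·
T1:
  2·area = 56
  edge (14, 6)→(10, 10): d=(-4,4) right/bottom  bias=-1
  edge (10, 10)→(2, 4): d=(-8,-6) top-left  bias=+0
  edge (2, 4)→(14, 6): d=(12,2) right/bottom  bias=-1
    (8,1)@(17, 3): e=[0,98,-42] → ·  [on edge]
    (2,2)@(5, 5): e=[40,10,6] → █
    (3,2)@(7, 5): e=[32,22,2] → █
    (4,2)@(9, 5): e=[24,34,-2] → ·
    (7,2)@(15, 5): e=[0,70,-14] → ·  [on edge]
    (2,3)@(5, 7): e=[32,-6,30] → ·
    (3,3)@(7, 7): e=[24,6,26] → █
    (4,3)@(9, 7): e=[16,18,22] → █
    (5,3)@(11, 7): e=[8,30,18] → █
    (6,3)@(13, 7): e=[0,42,14] → ·  [on edge]
    (3,4)@(7, 9): e=[16,-10,50] → ·
    (4,4)@(9, 9): e=[8,2,46] → █
    (5,4)@(11, 9): e=[0,14,42] → ·  [on edge]
  covered (6 px):
    · · · · · · · · ·
    · · · · · · · · ·
    · · █ █ · · · · ·
    · · · █ █ █ · · ·
    · · · · █ · · · ·

Answer: "outside"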